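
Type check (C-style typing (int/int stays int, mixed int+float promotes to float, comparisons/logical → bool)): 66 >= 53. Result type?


Operand types: int >= int
Rule: comparison yields bool
Result type: bool


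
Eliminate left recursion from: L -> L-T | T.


Left-recursive alternatives: L-T; non-recursive: T
Introduce L': L -> TL', L' -> -TL' | ε


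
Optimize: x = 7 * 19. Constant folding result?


7 * 19 = 133 at compile time
Optimized: x = 133


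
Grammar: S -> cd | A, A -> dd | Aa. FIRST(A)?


Per alternative of A: FIRST(dd) = {d}; FIRST(Aa) = {d}
FIRST(A) = {d}


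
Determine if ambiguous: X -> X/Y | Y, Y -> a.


precedence layered via separate nonterminal Y: deterministic
Unambiguous


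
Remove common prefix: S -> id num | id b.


Common prefix: 'id'
Factored: S -> id S', S' -> num | b


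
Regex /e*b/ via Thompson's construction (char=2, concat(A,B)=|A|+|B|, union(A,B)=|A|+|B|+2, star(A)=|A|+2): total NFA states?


Syntax tree has 2 char leaf(s), 0 union(s), 1 star(s)
chars contribute 2×2 = 4; each union adds +2; each star adds +2
Total: 4 + 0 + 2 = 6 states


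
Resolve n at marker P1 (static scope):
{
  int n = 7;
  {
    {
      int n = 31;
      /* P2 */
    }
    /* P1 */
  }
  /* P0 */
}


P1's block does not declare n; resolves to the enclosing declaration at depth 0
n = 7


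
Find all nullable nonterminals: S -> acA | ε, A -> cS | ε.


A nonterminal is nullable iff some alternative derives ε (directly, or every symbol in it is nullable)
Nullable: {A, S}


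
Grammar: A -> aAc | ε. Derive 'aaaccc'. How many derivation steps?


Derivation: A => aAc => aaAcc => aaaAccc => aaaccc
Steps: 4


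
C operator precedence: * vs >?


'*' is multiplicative (level 10); '>' is relational (level 7)
Higher level binds tighter
'*' has higher precedence than '>'


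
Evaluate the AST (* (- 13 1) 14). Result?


Evaluate inner: (- 13 1) = 12
Evaluate root: (* 12 14) = 168
Result: 168


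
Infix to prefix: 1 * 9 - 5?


left-to-right (same/higher precedence on left): tree is (- (* 1 9) 5)
Prefix: - * 1 9 5


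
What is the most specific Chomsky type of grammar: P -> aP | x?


Right-linear: every RHS is a terminal or a terminal followed by one nonterminal
Classification: Type 3 (Regular)


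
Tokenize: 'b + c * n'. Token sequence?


Scan left to right, longest-match per lexeme
Tokens: ID(b), OP(+), ID(c), OP(*), ID(n)


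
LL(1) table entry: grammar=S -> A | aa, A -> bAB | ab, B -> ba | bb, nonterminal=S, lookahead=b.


For [S, b]: 'b' ∈ FIRST(A)
Entry: S -> A


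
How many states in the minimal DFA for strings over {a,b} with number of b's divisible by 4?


Track (count of b) mod 4: states 0..3, accept at 0
Minimal DFA: 4 states


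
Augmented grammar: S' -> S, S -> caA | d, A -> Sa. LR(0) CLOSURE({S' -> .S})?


Start: S' -> .S
For each item with dot before a nonterminal B, add B -> .γ for every B-production
Closure: [S' -> .S, S -> .caA, S -> .d]


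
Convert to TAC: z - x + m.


Break into single-operator statements:
t1 = z - x
t2 = t1 + m


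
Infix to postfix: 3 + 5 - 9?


Left to right (same or higher precedence on left)
Postfix: 3 5 + 9 -


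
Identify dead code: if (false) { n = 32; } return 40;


condition is constant false, so the whole block is unreachable
Dead: 'if (false) { n = 32; }'


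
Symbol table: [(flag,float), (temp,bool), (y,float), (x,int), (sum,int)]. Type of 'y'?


Lookup 'y' → type float


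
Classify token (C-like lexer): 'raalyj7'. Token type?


Pattern: letter/underscore followed by alphanumerics, not a keyword
Type: IDENTIFIER


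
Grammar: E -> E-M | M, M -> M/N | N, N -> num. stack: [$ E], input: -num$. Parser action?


shift '-' to continue E -> E-M
Action: shift


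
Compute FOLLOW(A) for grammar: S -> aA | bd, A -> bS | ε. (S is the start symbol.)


$ ∈ FOLLOW(S). For each A -> αBβ: add FIRST(β)\{ε} to FOLLOW(B); if β nullable, add FOLLOW(A).
FOLLOW(A) = {$}


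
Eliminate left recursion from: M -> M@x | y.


Left-recursive alternatives: M@x; non-recursive: y
Introduce M': M -> yM', M' -> @xM' | ε


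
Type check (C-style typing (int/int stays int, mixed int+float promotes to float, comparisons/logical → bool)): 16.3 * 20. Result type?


Operand types: float * int
Rule: mixed int/float promotes to float; int/int stays int
Result type: float


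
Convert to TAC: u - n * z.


Break into single-operator statements:
t1 = n * z
t2 = u - t1


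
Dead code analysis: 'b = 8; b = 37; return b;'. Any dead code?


first assignment to b is overwritten before any read
Dead: 'b = 8'


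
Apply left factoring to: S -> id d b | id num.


Common prefix: 'id'
Factored: S -> id S', S' -> d b | num


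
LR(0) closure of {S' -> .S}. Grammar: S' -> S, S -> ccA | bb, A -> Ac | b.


Start: S' -> .S
For each item with dot before a nonterminal B, add B -> .γ for every B-production
Closure: [S' -> .S, S -> .ccA, S -> .bb]


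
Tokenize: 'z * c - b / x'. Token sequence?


Scan left to right, longest-match per lexeme
Tokens: ID(z), OP(*), ID(c), OP(-), ID(b), OP(/), ID(x)


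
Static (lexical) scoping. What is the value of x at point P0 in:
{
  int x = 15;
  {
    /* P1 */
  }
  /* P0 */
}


x declared in the same block as P0
x = 15


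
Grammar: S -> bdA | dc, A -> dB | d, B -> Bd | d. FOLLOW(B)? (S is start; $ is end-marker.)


$ ∈ FOLLOW(S). For each A -> αBβ: add FIRST(β)\{ε} to FOLLOW(B); if β nullable, add FOLLOW(A).
FOLLOW(B) = {$, d}


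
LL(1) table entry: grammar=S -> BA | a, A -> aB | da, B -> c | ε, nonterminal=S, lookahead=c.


For [S, c]: 'c' ∈ FIRST(BA)
Entry: S -> BA


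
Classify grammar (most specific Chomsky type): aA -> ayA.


LHS has context (more than one symbol) and |LHS| ≤ |RHS|
Classification: Type 1 (Context-Sensitive)


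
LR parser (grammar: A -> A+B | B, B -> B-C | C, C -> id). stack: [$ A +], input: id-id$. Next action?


no handle ('A+' is not any RHS); shift 'id'
Action: shift


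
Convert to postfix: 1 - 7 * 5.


* has higher precedence, evaluate 7*5 first
Postfix: 1 7 5 * -


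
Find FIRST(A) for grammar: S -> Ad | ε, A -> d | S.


Per alternative of A: FIRST(d) = {d}; FIRST(S) = {d, ε}
FIRST(A) = {d, ε}


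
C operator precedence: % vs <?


'%' is multiplicative (level 10); '<' is relational (level 7)
Higher level binds tighter
'%' has higher precedence than '<'


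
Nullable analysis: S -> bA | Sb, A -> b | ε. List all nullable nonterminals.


A nonterminal is nullable iff some alternative derives ε (directly, or every symbol in it is nullable)
Nullable: {A}


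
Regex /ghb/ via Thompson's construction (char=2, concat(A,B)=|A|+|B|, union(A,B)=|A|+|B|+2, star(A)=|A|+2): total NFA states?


Syntax tree has 3 char leaf(s), 0 union(s), 0 star(s)
chars contribute 3×2 = 6; each union adds +2; each star adds +2
Total: 6 + 0 + 0 = 6 states


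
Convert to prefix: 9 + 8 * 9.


'*' binds tighter: tree is (+ 9 (* 8 9))
Prefix: + 9 * 8 9


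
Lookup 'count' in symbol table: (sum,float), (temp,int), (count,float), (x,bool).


Lookup 'count' → type float


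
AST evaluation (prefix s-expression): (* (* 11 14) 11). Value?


Evaluate inner: (* 11 14) = 154
Evaluate root: (* 154 11) = 1694
Result: 1694


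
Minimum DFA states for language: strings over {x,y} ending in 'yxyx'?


Track the longest suffix of input matching a prefix of 'yxyx': 5 classes (prefixes of length 0..4)
Minimal DFA: 5 states


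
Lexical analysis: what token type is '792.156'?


Pattern: digits with a decimal point
Type: FLOAT_LITERAL


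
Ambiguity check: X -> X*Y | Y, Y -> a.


precedence layered via separate nonterminal Y: deterministic
Unambiguous


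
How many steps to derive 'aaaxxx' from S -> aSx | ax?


Derivation: S => aSx => aaSxx => aaaxxx
Steps: 3


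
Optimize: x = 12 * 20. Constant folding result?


12 * 20 = 240 at compile time
Optimized: x = 240


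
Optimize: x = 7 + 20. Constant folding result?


7 + 20 = 27 at compile time
Optimized: x = 27


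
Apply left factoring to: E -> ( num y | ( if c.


Common prefix: '('
Factored: E -> ( E', E' -> num y | if c


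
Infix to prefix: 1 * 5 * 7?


left-to-right (same/higher precedence on left): tree is (* (* 1 5) 7)
Prefix: * * 1 5 7


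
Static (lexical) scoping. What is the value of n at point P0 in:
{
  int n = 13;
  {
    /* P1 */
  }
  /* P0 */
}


n declared in the same block as P0
n = 13


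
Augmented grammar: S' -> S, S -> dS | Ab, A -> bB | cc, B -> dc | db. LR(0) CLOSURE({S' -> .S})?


Start: S' -> .S
For each item with dot before a nonterminal B, add B -> .γ for every B-production
Closure: [S' -> .S, S -> .dS, S -> .Ab, A -> .bB, A -> .cc]


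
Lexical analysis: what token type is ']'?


Pattern: delimiter/punctuation
Type: PUNCTUATION


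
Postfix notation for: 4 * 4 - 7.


Left to right (same or higher precedence on left)
Postfix: 4 4 * 7 -


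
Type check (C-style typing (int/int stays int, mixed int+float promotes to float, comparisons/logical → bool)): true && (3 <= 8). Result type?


Operand types: bool && bool
Rule: logical operators take bool operands and yield bool
Result type: bool


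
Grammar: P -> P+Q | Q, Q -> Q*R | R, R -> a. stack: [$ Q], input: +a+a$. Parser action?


lookahead ∉ {*} so Q won't extend; reduce P -> Q
Action: reduce (P -> Q)


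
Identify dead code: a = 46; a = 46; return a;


first assignment to a is overwritten before any read
Dead: 'a = 46'


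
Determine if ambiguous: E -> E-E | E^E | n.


'n-n^n' has two parse trees (no precedence encoded between - and ^)
Ambiguous


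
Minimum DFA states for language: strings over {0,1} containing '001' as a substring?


KMP-style automaton: 3 progress states + 1 absorbing accept = 4
Minimal DFA: 4 states


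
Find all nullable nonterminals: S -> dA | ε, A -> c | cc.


A nonterminal is nullable iff some alternative derives ε (directly, or every symbol in it is nullable)
Nullable: {S}


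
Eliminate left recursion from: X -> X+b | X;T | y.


Left-recursive alternatives: X+b, X;T; non-recursive: y
Introduce X': X -> yX', X' -> +bX' | ;TX' | ε


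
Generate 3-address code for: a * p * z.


Break into single-operator statements:
t1 = a * p
t2 = t1 * z


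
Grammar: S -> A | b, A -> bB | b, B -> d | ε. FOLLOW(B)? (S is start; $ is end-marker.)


$ ∈ FOLLOW(S). For each A -> αBβ: add FIRST(β)\{ε} to FOLLOW(B); if β nullable, add FOLLOW(A).
FOLLOW(B) = {$}


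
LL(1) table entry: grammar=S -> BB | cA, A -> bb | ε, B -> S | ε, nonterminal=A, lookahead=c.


For [A, c]: ε is nullable and 'c' ∈ FOLLOW(A)
Entry: A -> ε


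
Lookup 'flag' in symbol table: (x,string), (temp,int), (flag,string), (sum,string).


Lookup 'flag' → type string


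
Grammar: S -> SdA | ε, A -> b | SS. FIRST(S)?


Per alternative of S: FIRST(SdA) = {d}; FIRST(ε) = {ε}
FIRST(S) = {d, ε}


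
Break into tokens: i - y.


Scan left to right, longest-match per lexeme
Tokens: ID(i), OP(-), ID(y)


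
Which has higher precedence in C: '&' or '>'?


'>' is relational (level 7); '&' is bitwise AND (level 5)
Higher level binds tighter
'>' has higher precedence than '&'


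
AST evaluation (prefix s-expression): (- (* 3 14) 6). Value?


Evaluate inner: (* 3 14) = 42
Evaluate root: (- 42 6) = 36
Result: 36


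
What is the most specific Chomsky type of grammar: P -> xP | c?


Right-linear: every RHS is a terminal or a terminal followed by one nonterminal
Classification: Type 3 (Regular)


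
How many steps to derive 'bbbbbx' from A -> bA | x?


Derivation: A => bA => bbA => bbbA => bbbbA => bbbbbA => bbbbbx
Steps: 6


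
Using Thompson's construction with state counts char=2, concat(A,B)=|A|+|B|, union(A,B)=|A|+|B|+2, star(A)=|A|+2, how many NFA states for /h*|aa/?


Syntax tree has 3 char leaf(s), 1 union(s), 1 star(s)
chars contribute 3×2 = 6; each union adds +2; each star adds +2
Total: 6 + 2 + 2 = 10 states


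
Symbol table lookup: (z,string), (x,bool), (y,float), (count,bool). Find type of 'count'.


Lookup 'count' → type bool


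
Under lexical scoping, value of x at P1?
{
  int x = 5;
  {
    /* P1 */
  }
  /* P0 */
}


P1's block does not declare x; resolves to the enclosing declaration at depth 0
x = 5


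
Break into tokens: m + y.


Scan left to right, longest-match per lexeme
Tokens: ID(m), OP(+), ID(y)


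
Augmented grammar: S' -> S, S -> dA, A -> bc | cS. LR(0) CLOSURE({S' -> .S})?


Start: S' -> .S
For each item with dot before a nonterminal B, add B -> .γ for every B-production
Closure: [S' -> .S, S -> .dA]


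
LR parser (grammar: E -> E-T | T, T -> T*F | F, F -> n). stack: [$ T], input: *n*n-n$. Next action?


shift '*' to continue T -> T*F
Action: shift


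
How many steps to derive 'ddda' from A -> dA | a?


Derivation: A => dA => ddA => dddA => ddda
Steps: 4


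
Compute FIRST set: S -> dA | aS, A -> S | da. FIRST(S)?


Per alternative of S: FIRST(dA) = {d}; FIRST(aS) = {a}
FIRST(S) = {a, d}


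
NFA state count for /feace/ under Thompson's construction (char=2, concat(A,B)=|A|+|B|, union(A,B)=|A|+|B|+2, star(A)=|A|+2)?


Syntax tree has 5 char leaf(s), 0 union(s), 0 star(s)
chars contribute 5×2 = 10; each union adds +2; each star adds +2
Total: 10 + 0 + 0 = 10 states


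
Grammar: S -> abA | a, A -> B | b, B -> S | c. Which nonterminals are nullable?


A nonterminal is nullable iff some alternative derives ε (directly, or every symbol in it is nullable)
Nullable: {}


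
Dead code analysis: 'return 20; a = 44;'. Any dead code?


statement follows a return and is unreachable
Dead: 'a = 44'


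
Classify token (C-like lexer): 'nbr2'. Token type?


Pattern: letter/underscore followed by alphanumerics, not a keyword
Type: IDENTIFIER


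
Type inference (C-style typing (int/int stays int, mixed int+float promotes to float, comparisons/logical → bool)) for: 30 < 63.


Operand types: int < int
Rule: comparison yields bool
Result type: bool


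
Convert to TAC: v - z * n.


Break into single-operator statements:
t1 = z * n
t2 = v - t1


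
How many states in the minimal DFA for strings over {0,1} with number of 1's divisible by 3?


Track (count of 1) mod 3: states 0..2, accept at 0
Minimal DFA: 3 states


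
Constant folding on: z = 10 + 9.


10 + 9 = 19 at compile time
Optimized: z = 19


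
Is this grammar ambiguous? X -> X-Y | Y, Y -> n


precedence layered via separate nonterminal Y: deterministic
Unambiguous


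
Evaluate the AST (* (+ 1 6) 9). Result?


Evaluate inner: (+ 1 6) = 7
Evaluate root: (* 7 9) = 63
Result: 63


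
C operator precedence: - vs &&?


'-' is additive (level 9); '&&' is logical AND (level 2)
Higher level binds tighter
'-' has higher precedence than '&&'


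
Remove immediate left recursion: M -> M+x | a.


Left-recursive alternatives: M+x; non-recursive: a
Introduce M': M -> aM', M' -> +xM' | ε


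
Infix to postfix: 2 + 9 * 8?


* has higher precedence, evaluate 9*8 first
Postfix: 2 9 8 * +


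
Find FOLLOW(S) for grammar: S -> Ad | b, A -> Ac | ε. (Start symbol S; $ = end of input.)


$ ∈ FOLLOW(S). For each A -> αBβ: add FIRST(β)\{ε} to FOLLOW(B); if β nullable, add FOLLOW(A).
FOLLOW(S) = {$}


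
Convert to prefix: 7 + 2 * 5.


'*' binds tighter: tree is (+ 7 (* 2 5))
Prefix: + 7 * 2 5


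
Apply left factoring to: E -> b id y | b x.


Common prefix: 'b'
Factored: E -> b E', E' -> id y | x


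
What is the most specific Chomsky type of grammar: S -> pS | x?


Right-linear: every RHS is a terminal or a terminal followed by one nonterminal
Classification: Type 3 (Regular)


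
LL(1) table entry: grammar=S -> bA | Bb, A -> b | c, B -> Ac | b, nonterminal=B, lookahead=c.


For [B, c]: 'c' ∈ FIRST(Ac)
Entry: B -> Ac


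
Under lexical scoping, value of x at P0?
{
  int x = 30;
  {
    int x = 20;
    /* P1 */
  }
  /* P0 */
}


x declared in the same block as P0
x = 30


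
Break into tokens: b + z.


Scan left to right, longest-match per lexeme
Tokens: ID(b), OP(+), ID(z)


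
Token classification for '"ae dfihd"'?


Pattern: double-quoted sequence
Type: STRING_LITERAL


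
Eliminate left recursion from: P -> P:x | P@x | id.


Left-recursive alternatives: P:x, P@x; non-recursive: id
Introduce P': P -> idP', P' -> :xP' | @xP' | ε


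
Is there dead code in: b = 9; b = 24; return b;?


first assignment to b is overwritten before any read
Dead: 'b = 9'


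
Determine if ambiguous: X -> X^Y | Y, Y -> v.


precedence layered via separate nonterminal Y: deterministic
Unambiguous


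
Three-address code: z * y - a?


Break into single-operator statements:
t1 = z * y
t2 = t1 - a


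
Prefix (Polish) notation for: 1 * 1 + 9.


left-to-right (same/higher precedence on left): tree is (+ (* 1 1) 9)
Prefix: + * 1 1 9


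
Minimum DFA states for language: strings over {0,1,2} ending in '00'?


Track the longest suffix of input matching a prefix of '00': 3 classes (prefixes of length 0..2)
Minimal DFA: 3 states


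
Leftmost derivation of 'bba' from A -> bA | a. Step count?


Derivation: A => bA => bbA => bba
Steps: 3


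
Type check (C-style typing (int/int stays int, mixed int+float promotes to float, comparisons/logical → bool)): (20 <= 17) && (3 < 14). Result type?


Operand types: bool && bool
Rule: logical operators take bool operands and yield bool
Result type: bool


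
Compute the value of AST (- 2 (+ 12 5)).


Evaluate inner: (+ 12 5) = 17
Evaluate root: (- 2 17) = -15
Result: -15


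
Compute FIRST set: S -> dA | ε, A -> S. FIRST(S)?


Per alternative of S: FIRST(dA) = {d}; FIRST(ε) = {ε}
FIRST(S) = {d, ε}


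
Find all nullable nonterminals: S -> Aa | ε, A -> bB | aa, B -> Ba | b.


A nonterminal is nullable iff some alternative derives ε (directly, or every symbol in it is nullable)
Nullable: {S}


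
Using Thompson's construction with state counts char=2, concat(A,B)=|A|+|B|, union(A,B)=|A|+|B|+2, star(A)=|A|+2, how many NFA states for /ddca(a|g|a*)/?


Syntax tree has 7 char leaf(s), 2 union(s), 1 star(s)
chars contribute 7×2 = 14; each union adds +2; each star adds +2
Total: 14 + 4 + 2 = 20 states


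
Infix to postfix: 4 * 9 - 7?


Left to right (same or higher precedence on left)
Postfix: 4 9 * 7 -


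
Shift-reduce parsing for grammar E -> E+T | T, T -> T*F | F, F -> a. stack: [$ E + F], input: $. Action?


'F' (not preceded by T*) is the handle for T -> F
Action: reduce (T -> F)


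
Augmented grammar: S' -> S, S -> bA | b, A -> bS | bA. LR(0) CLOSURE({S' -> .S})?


Start: S' -> .S
For each item with dot before a nonterminal B, add B -> .γ for every B-production
Closure: [S' -> .S, S -> .bA, S -> .b]


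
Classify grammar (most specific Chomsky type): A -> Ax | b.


Left-linear: every RHS is a terminal or one nonterminal followed by a terminal
Classification: Type 3 (Regular)


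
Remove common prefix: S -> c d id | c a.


Common prefix: 'c'
Factored: S -> c S', S' -> d id | a


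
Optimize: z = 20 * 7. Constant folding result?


20 * 7 = 140 at compile time
Optimized: z = 140


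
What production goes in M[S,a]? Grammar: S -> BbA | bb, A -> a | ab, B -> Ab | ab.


For [S, a]: 'a' ∈ FIRST(BbA)
Entry: S -> BbA


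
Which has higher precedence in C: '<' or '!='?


'<' is relational (level 7); '!=' is equality (level 6)
Higher level binds tighter
'<' has higher precedence than '!='


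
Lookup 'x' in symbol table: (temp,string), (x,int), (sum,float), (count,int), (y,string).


Lookup 'x' → type int


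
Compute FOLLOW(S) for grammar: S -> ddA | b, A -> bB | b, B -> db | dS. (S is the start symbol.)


$ ∈ FOLLOW(S). For each A -> αBβ: add FIRST(β)\{ε} to FOLLOW(B); if β nullable, add FOLLOW(A).
FOLLOW(S) = {$}


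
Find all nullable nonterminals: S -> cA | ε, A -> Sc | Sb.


A nonterminal is nullable iff some alternative derives ε (directly, or every symbol in it is nullable)
Nullable: {S}


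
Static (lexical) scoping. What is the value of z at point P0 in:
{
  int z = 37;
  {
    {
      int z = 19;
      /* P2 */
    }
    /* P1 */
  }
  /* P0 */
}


z declared in the same block as P0
z = 37


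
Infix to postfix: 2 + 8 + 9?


Left to right (same or higher precedence on left)
Postfix: 2 8 + 9 +


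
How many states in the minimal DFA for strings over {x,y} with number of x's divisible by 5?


Track (count of x) mod 5: states 0..4, accept at 0
Minimal DFA: 5 states


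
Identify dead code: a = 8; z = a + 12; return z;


a is read by z's definition; z is returned
No dead code


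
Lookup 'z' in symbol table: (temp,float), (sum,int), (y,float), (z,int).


Lookup 'z' → type int


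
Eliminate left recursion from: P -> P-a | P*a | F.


Left-recursive alternatives: P-a, P*a; non-recursive: F
Introduce P': P -> FP', P' -> -aP' | *aP' | ε


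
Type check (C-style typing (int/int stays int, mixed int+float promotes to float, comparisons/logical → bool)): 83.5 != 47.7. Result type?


Operand types: float != float
Rule: comparison yields bool
Result type: bool


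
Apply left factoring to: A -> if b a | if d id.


Common prefix: 'if'
Factored: A -> if A', A' -> b a | d id


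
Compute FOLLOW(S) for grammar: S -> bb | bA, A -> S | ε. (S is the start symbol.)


$ ∈ FOLLOW(S). For each A -> αBβ: add FIRST(β)\{ε} to FOLLOW(B); if β nullable, add FOLLOW(A).
FOLLOW(S) = {$}


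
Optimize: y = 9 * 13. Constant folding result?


9 * 13 = 117 at compile time
Optimized: y = 117


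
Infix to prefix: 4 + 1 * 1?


'*' binds tighter: tree is (+ 4 (* 1 1))
Prefix: + 4 * 1 1


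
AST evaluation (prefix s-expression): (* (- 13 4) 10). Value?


Evaluate inner: (- 13 4) = 9
Evaluate root: (* 9 10) = 90
Result: 90


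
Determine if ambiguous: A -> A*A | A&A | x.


'x*x&x' has two parse trees (no precedence encoded between * and &)
Ambiguous


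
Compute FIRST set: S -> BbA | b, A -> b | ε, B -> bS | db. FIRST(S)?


Per alternative of S: FIRST(BbA) = {b, d}; FIRST(b) = {b}
FIRST(S) = {b, d}


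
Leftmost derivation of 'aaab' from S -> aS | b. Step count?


Derivation: S => aS => aaS => aaaS => aaab
Steps: 4


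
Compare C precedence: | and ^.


'^' is bitwise XOR (level 4); '|' is bitwise OR (level 3)
Higher level binds tighter
'^' has higher precedence than '|'


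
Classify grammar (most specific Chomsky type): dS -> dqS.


LHS has context (more than one symbol) and |LHS| ≤ |RHS|
Classification: Type 1 (Context-Sensitive)


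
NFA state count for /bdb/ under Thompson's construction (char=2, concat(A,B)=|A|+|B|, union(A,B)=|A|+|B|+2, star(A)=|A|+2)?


Syntax tree has 3 char leaf(s), 0 union(s), 0 star(s)
chars contribute 3×2 = 6; each union adds +2; each star adds +2
Total: 6 + 0 + 0 = 6 states


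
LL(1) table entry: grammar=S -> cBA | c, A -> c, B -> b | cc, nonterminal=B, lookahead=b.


For [B, b]: 'b' ∈ FIRST(b)
Entry: B -> b


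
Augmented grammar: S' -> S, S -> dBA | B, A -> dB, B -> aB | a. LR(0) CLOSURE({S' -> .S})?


Start: S' -> .S
For each item with dot before a nonterminal B, add B -> .γ for every B-production
Closure: [S' -> .S, S -> .dBA, S -> .B, B -> .aB, B -> .a]


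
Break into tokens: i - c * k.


Scan left to right, longest-match per lexeme
Tokens: ID(i), OP(-), ID(c), OP(*), ID(k)


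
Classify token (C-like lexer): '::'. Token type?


Pattern: operator symbol
Type: OPERATOR


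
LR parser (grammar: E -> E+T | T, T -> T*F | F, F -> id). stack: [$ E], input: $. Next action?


start symbol E on stack, input exhausted
Action: accept


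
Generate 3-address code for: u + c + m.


Break into single-operator statements:
t1 = u + c
t2 = t1 + m


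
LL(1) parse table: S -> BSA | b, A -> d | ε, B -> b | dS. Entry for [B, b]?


For [B, b]: 'b' ∈ FIRST(b)
Entry: B -> b


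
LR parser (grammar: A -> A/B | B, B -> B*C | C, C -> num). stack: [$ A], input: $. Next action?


start symbol A on stack, input exhausted
Action: accept


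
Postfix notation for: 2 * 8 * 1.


Left to right (same or higher precedence on left)
Postfix: 2 8 * 1 *


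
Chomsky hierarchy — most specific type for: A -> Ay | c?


Left-linear: every RHS is a terminal or one nonterminal followed by a terminal
Classification: Type 3 (Regular)


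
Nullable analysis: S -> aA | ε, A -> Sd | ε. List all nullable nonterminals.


A nonterminal is nullable iff some alternative derives ε (directly, or every symbol in it is nullable)
Nullable: {A, S}


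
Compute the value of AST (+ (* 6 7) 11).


Evaluate inner: (* 6 7) = 42
Evaluate root: (+ 42 11) = 53
Result: 53


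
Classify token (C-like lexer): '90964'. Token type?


Pattern: digits only
Type: INTEGER_LITERAL


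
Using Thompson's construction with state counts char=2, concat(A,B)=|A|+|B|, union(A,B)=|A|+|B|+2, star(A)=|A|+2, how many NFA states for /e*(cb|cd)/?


Syntax tree has 5 char leaf(s), 1 union(s), 1 star(s)
chars contribute 5×2 = 10; each union adds +2; each star adds +2
Total: 10 + 2 + 2 = 14 states


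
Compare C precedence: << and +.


'+' is additive (level 9); '<<' is shift (level 8)
Higher level binds tighter
'+' has higher precedence than '<<'


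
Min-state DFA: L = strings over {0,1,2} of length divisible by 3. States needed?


Track length mod 3: states 0..2, accept at 0
Minimal DFA: 3 states


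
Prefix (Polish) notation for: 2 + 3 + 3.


left-to-right (same/higher precedence on left): tree is (+ (+ 2 3) 3)
Prefix: + + 2 3 3


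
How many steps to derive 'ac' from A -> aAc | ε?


Derivation: A => aAc => ac
Steps: 2


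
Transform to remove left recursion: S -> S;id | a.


Left-recursive alternatives: S;id; non-recursive: a
Introduce S': S -> aS', S' -> ;idS' | ε


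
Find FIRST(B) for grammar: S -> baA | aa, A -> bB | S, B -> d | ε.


Per alternative of B: FIRST(d) = {d}; FIRST(ε) = {ε}
FIRST(B) = {d, ε}


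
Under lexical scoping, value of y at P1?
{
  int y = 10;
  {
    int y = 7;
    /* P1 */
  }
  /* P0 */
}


y declared in the same block as P1
y = 7


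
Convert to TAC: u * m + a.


Break into single-operator statements:
t1 = u * m
t2 = t1 + a


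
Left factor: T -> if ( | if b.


Common prefix: 'if'
Factored: T -> if T', T' -> ( | b


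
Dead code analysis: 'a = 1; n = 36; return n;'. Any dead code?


a is assigned but never read
Dead: 'a = 1'


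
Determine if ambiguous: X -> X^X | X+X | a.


'a^a+a' has two parse trees (no precedence encoded between ^ and +)
Ambiguous


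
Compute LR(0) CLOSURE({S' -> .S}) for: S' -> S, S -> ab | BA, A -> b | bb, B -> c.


Start: S' -> .S
For each item with dot before a nonterminal B, add B -> .γ for every B-production
Closure: [S' -> .S, S -> .ab, S -> .BA, B -> .c]


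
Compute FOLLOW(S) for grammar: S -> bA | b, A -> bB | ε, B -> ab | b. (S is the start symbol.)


$ ∈ FOLLOW(S). For each A -> αBβ: add FIRST(β)\{ε} to FOLLOW(B); if β nullable, add FOLLOW(A).
FOLLOW(S) = {$}


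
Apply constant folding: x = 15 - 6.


15 - 6 = 9 at compile time
Optimized: x = 9


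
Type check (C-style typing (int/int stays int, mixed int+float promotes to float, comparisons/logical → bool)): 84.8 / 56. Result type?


Operand types: float / int
Rule: mixed int/float promotes to float; int/int stays int
Result type: float


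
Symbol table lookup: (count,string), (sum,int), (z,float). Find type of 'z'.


Lookup 'z' → type float


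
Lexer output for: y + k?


Scan left to right, longest-match per lexeme
Tokens: ID(y), OP(+), ID(k)


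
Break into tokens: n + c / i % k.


Scan left to right, longest-match per lexeme
Tokens: ID(n), OP(+), ID(c), OP(/), ID(i), OP(%), ID(k)


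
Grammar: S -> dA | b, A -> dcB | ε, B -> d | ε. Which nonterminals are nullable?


A nonterminal is nullable iff some alternative derives ε (directly, or every symbol in it is nullable)
Nullable: {A, B}


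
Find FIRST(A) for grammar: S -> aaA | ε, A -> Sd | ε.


Per alternative of A: FIRST(Sd) = {a, d}; FIRST(ε) = {ε}
FIRST(A) = {a, d, ε}


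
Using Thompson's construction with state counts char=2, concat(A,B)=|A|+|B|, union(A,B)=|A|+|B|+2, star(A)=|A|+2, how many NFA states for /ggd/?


Syntax tree has 3 char leaf(s), 0 union(s), 0 star(s)
chars contribute 3×2 = 6; each union adds +2; each star adds +2
Total: 6 + 0 + 0 = 6 states


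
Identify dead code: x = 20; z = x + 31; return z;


x is read by z's definition; z is returned
No dead code


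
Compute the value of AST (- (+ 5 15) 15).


Evaluate inner: (+ 5 15) = 20
Evaluate root: (- 20 15) = 5
Result: 5


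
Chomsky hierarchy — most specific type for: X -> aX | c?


Right-linear: every RHS is a terminal or a terminal followed by one nonterminal
Classification: Type 3 (Regular)


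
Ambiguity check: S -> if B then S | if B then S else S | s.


dangling else: 'if B then if B then s else s' parses two ways
Ambiguous


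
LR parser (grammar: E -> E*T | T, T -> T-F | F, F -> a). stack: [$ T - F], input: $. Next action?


handle 'T-F' on top
Action: reduce (T -> T-F)


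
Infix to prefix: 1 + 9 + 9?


left-to-right (same/higher precedence on left): tree is (+ (+ 1 9) 9)
Prefix: + + 1 9 9


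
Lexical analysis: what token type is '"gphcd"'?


Pattern: double-quoted sequence
Type: STRING_LITERAL


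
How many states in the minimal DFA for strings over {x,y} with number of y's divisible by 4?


Track (count of y) mod 4: states 0..3, accept at 0
Minimal DFA: 4 states


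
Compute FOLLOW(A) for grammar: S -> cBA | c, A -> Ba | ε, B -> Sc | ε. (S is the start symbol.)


$ ∈ FOLLOW(S). For each A -> αBβ: add FIRST(β)\{ε} to FOLLOW(B); if β nullable, add FOLLOW(A).
FOLLOW(A) = {$, c}


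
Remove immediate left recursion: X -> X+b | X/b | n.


Left-recursive alternatives: X+b, X/b; non-recursive: n
Introduce X': X -> nX', X' -> +bX' | /bX' | ε


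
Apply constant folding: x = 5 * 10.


5 * 10 = 50 at compile time
Optimized: x = 50


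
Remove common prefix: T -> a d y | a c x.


Common prefix: 'a'
Factored: T -> a T', T' -> d y | c x


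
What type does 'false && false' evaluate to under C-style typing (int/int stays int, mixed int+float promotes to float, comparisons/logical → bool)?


Operand types: bool && bool
Rule: logical operators take bool operands and yield bool
Result type: bool


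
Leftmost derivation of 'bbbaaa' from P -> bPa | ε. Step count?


Derivation: P => bPa => bbPaa => bbbPaaa => bbbaaa
Steps: 4


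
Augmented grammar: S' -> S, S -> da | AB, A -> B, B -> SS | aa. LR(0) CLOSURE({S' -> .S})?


Start: S' -> .S
For each item with dot before a nonterminal B, add B -> .γ for every B-production
Closure: [S' -> .S, S -> .da, S -> .AB, A -> .B, B -> .SS, B -> .aa]


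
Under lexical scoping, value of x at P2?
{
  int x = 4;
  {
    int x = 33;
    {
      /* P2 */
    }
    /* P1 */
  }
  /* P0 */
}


P2's block does not declare x; resolves to the enclosing declaration at depth 1
x = 33


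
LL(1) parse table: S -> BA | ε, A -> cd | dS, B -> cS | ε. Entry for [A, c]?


For [A, c]: 'c' ∈ FIRST(cd)
Entry: A -> cd


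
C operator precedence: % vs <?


'%' is multiplicative (level 10); '<' is relational (level 7)
Higher level binds tighter
'%' has higher precedence than '<'


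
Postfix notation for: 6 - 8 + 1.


Left to right (same or higher precedence on left)
Postfix: 6 8 - 1 +


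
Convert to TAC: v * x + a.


Break into single-operator statements:
t1 = v * x
t2 = t1 + a


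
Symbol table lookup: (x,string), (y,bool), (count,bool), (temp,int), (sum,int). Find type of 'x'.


Lookup 'x' → type string


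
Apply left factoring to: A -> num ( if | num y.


Common prefix: 'num'
Factored: A -> num A', A' -> ( if | y


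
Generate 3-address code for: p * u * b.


Break into single-operator statements:
t1 = p * u
t2 = t1 * b


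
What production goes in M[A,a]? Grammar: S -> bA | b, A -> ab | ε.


For [A, a]: 'a' ∈ FIRST(ab)
Entry: A -> ab


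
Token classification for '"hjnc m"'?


Pattern: double-quoted sequence
Type: STRING_LITERAL


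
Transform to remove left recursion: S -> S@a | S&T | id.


Left-recursive alternatives: S@a, S&T; non-recursive: id
Introduce S': S -> idS', S' -> @aS' | &TS' | ε


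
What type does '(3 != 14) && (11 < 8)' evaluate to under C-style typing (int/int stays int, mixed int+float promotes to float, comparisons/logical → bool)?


Operand types: bool && bool
Rule: logical operators take bool operands and yield bool
Result type: bool


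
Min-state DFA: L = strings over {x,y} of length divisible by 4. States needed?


Track length mod 4: states 0..3, accept at 0
Minimal DFA: 4 states


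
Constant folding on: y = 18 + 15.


18 + 15 = 33 at compile time
Optimized: y = 33


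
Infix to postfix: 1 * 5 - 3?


Left to right (same or higher precedence on left)
Postfix: 1 5 * 3 -


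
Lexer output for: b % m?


Scan left to right, longest-match per lexeme
Tokens: ID(b), OP(%), ID(m)


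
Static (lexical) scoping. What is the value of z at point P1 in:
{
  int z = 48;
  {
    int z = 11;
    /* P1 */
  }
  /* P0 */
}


z declared in the same block as P1
z = 11


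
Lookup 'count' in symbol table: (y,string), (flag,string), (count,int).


Lookup 'count' → type int


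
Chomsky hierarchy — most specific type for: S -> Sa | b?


Left-linear: every RHS is a terminal or one nonterminal followed by a terminal
Classification: Type 3 (Regular)


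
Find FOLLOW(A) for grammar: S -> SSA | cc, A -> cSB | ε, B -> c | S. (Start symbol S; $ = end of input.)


$ ∈ FOLLOW(S). For each A -> αBβ: add FIRST(β)\{ε} to FOLLOW(B); if β nullable, add FOLLOW(A).
FOLLOW(A) = {$, c}


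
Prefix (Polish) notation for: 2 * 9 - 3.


left-to-right (same/higher precedence on left): tree is (- (* 2 9) 3)
Prefix: - * 2 9 3


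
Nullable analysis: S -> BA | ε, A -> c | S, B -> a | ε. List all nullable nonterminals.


A nonterminal is nullable iff some alternative derives ε (directly, or every symbol in it is nullable)
Nullable: {A, B, S}


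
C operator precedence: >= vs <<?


'<<' is shift (level 8); '>=' is relational (level 7)
Higher level binds tighter
'<<' has higher precedence than '>='


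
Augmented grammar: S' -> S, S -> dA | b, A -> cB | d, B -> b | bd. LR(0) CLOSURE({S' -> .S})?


Start: S' -> .S
For each item with dot before a nonterminal B, add B -> .γ for every B-production
Closure: [S' -> .S, S -> .dA, S -> .b]


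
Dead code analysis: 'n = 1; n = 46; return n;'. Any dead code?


first assignment to n is overwritten before any read
Dead: 'n = 1'


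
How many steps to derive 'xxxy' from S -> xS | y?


Derivation: S => xS => xxS => xxxS => xxxy
Steps: 4


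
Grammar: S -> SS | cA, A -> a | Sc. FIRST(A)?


Per alternative of A: FIRST(a) = {a}; FIRST(Sc) = {c}
FIRST(A) = {a, c}


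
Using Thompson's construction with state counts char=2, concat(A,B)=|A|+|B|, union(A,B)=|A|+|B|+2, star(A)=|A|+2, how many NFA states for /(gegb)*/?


Syntax tree has 4 char leaf(s), 0 union(s), 1 star(s)
chars contribute 4×2 = 8; each union adds +2; each star adds +2
Total: 8 + 0 + 2 = 10 states


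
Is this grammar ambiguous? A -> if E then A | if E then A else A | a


dangling else: 'if E then if E then a else a' parses two ways
Ambiguous


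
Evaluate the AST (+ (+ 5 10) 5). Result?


Evaluate inner: (+ 5 10) = 15
Evaluate root: (+ 15 5) = 20
Result: 20


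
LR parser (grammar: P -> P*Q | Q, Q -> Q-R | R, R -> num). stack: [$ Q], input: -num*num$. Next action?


shift '-' to continue Q -> Q-R
Action: shift


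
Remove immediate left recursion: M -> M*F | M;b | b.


Left-recursive alternatives: M*F, M;b; non-recursive: b
Introduce M': M -> bM', M' -> *FM' | ;bM' | ε


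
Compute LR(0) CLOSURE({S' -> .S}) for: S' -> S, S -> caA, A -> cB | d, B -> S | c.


Start: S' -> .S
For each item with dot before a nonterminal B, add B -> .γ for every B-production
Closure: [S' -> .S, S -> .caA]


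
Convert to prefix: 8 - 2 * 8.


'*' binds tighter: tree is (- 8 (* 2 8))
Prefix: - 8 * 2 8


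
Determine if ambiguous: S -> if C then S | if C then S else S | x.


dangling else: 'if C then if C then x else x' parses two ways
Ambiguous


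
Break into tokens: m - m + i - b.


Scan left to right, longest-match per lexeme
Tokens: ID(m), OP(-), ID(m), OP(+), ID(i), OP(-), ID(b)


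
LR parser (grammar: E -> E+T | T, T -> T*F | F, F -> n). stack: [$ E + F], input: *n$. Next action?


'F' (not preceded by T*) is the handle for T -> F
Action: reduce (T -> F)


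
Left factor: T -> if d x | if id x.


Common prefix: 'if'
Factored: T -> if T', T' -> d x | id x


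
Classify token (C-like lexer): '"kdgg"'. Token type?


Pattern: double-quoted sequence
Type: STRING_LITERAL


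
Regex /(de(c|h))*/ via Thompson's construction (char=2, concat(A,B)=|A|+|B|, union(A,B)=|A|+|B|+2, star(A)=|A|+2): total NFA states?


Syntax tree has 4 char leaf(s), 1 union(s), 1 star(s)
chars contribute 4×2 = 8; each union adds +2; each star adds +2
Total: 8 + 2 + 2 = 12 states


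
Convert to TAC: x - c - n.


Break into single-operator statements:
t1 = x - c
t2 = t1 - n


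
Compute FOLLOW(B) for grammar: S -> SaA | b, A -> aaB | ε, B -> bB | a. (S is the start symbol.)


$ ∈ FOLLOW(S). For each A -> αBβ: add FIRST(β)\{ε} to FOLLOW(B); if β nullable, add FOLLOW(A).
FOLLOW(B) = {$, a}


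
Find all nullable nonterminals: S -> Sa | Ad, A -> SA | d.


A nonterminal is nullable iff some alternative derives ε (directly, or every symbol in it is nullable)
Nullable: {}


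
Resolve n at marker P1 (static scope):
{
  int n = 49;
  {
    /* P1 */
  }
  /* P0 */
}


P1's block does not declare n; resolves to the enclosing declaration at depth 0
n = 49


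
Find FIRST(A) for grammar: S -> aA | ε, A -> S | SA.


Per alternative of A: FIRST(S) = {a, ε}; FIRST(SA) = {a, ε}
FIRST(A) = {a, ε}


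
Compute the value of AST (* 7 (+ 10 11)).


Evaluate inner: (+ 10 11) = 21
Evaluate root: (* 7 21) = 147
Result: 147


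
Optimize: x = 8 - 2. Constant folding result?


8 - 2 = 6 at compile time
Optimized: x = 6


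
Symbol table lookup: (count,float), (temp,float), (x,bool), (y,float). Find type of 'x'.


Lookup 'x' → type bool


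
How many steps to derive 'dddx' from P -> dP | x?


Derivation: P => dP => ddP => dddP => dddx
Steps: 4


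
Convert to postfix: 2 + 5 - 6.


Left to right (same or higher precedence on left)
Postfix: 2 5 + 6 -


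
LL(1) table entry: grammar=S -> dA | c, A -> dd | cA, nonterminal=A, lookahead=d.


For [A, d]: 'd' ∈ FIRST(dd)
Entry: A -> dd


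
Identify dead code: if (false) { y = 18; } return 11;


condition is constant false, so the whole block is unreachable
Dead: 'if (false) { y = 18; }'
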